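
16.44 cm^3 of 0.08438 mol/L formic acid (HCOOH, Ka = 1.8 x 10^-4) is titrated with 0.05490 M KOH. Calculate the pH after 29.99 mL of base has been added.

n(acid) = 0.08438 x 0.01644 = 0.001387 mol; n(KOH) added = 0.05490 x 0.02999 = 0.001646 mol.
Base is in excess by 0.001646 - 0.001387 = 0.0002592 mol in a total volume of 0.04643 L.
[OH^-] = 0.0002592/0.04643 = 0.005584 M, so pOH = 2.25 and pH = 14.00 - 2.25 = 11.75.

11.75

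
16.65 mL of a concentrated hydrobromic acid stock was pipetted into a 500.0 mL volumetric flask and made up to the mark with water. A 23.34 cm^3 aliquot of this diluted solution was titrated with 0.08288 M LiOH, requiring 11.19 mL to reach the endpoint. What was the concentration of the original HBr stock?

1.19 M

n(LiOH) = 0.08288 x 0.01119 = 0.0009274 mol.
n(HBr) in the aliquot = 0.0009274 mol.
[diluted HBr] = 0.0009274 / 0.02334 = 0.03974 M.
Dilution factor = 500.0/16.65 = 30.03, so [stock] = 0.03974 x 30.03 = 1.19 M.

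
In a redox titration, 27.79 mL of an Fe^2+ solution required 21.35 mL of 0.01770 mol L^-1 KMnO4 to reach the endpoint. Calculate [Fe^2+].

n(KMnO4) = 0.01770 x 0.02135 = 0.0003779 mol.
From the balanced equation, 1 mol KMnO4 reacts with 5 mol Fe^2+, so n(Fe^2+) = 0.0003779 x 5/1 = 0.001889 mol.
[Fe^2+] = 0.001889 / 0.02779 L = 0.0680 M.

0.0680 M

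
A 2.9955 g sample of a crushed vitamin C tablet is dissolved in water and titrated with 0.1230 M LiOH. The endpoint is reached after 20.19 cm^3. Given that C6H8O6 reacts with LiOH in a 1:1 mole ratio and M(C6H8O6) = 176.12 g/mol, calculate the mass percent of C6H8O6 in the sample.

n(LiOH) = 0.1230 x 0.02019 = 0.002483 mol.
n(C6H8O6) = 0.002483 / 1 = 0.002483 mol.
mass of C6H8O6 = 0.002483 x 176.12 = 0.4374 g.
% purity = 0.4374 / 2.9955 x 100 = 14.6%.

14.6%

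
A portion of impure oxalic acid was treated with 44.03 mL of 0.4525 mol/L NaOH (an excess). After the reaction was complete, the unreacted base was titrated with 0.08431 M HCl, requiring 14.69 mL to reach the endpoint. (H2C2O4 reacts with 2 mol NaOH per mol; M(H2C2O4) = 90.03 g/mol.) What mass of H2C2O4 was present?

Total n(NaOH) added = 0.4525 x 0.04403 = 0.01992 mol.
n(HCl) used = 0.08431 x 0.01469 = 0.001239 mol, which equals the excess n(NaOH).
So n(NaOH) consumed by the sample = 0.01992 - 0.001239 = 0.01869 mol.
n(H2C2O4) = 0.01869 / 2 = 0.009343 mol.
mass = 0.009343 mol x 90.03 g/mol = 0.841 g.

0.841 g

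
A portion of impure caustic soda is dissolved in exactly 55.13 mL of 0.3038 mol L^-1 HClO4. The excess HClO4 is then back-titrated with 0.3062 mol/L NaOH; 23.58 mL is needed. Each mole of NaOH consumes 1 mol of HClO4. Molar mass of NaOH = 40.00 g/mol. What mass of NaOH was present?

Total n(HClO4) added = 0.3038 x 0.05513 = 0.01675 mol.
n(NaOH) used = 0.3062 x 0.02358 = 0.007220 mol, which equals the excess n(HClO4).
So n(HClO4) consumed by the sample = 0.01675 - 0.007220 = 0.009528 mol.
n(NaOH) = 0.009528 / 1 = 0.009528 mol.
mass = 0.009528 mol x 40.00 g/mol = 0.381 g.

0.381 g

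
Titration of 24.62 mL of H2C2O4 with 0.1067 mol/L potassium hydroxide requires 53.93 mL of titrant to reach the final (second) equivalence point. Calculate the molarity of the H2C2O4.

0.117 M

n(KOH) = 0.1067 x 0.05393 = 0.005754 mol.
At the final (second) equivalence point, 2 mol OH^- react per mol H2C2O4, so n(H2C2O4) = 0.005754 / 2 = 0.002877 mol.
[H2C2O4] = 0.002877 / 0.02462 L = 0.117 M.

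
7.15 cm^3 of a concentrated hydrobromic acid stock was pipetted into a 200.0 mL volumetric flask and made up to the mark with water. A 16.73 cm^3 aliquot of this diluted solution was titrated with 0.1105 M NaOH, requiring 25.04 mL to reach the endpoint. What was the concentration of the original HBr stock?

n(NaOH) = 0.1105 x 0.02504 = 0.002767 mol.
n(HBr) in the aliquot = 0.002767 mol.
[diluted HBr] = 0.002767 / 0.01673 = 0.1654 M.
Dilution factor = 200.0/7.150 = 27.97, so [stock] = 0.1654 x 27.97 = 4.63 M.

4.63 M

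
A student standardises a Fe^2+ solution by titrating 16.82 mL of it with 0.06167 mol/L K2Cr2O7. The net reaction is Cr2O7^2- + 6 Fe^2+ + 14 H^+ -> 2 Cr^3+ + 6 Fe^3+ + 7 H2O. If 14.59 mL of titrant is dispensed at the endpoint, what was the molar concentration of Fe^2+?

n(K2Cr2O7) = 0.06167 x 0.01459 = 0.0008998 mol.
From the balanced equation, 1 mol K2Cr2O7 reacts with 6 mol Fe^2+, so n(Fe^2+) = 0.0008998 x 6/1 = 0.005399 mol.
[Fe^2+] = 0.005399 / 0.01682 L = 0.321 M.

0.321 M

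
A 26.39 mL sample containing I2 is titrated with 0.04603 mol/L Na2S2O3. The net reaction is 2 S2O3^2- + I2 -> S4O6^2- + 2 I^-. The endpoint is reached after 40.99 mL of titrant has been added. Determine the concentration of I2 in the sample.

n(Na2S2O3) = 0.04603 x 0.04099 = 0.001887 mol.
From the balanced equation, 2 mol Na2S2O3 reacts with 1 mol I2, so n(I2) = 0.001887 x 1/2 = 0.0009434 mol.
[I2] = 0.0009434 / 0.02639 L = 0.0357 M.

0.0357 M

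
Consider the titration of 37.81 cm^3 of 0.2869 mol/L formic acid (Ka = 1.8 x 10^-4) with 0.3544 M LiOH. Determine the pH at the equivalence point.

8.47

n(HCOOH) = 0.2869 x 0.03781 = 0.01085 mol; V(LiOH) at equivalence = 0.01085/0.3544 = 0.03061 L.
At equivalence all the acid is converted to HCOO-; total volume = 0.03781 + 0.03061 = 0.06842 L, so [HCOO-] = 0.01085/0.06842 = 0.1585 M.
Kb = Kw/Ka = 1.0e-14 / 1.8 x 10^-4 = 5.56e-11.
[OH^-] = sqrt(Kb x [HCOO-]) = sqrt(5.56e-11 x 0.1585) = 2.97e-6 M.
pOH = 5.53, so pH = 14.00 - 5.53 = 8.47.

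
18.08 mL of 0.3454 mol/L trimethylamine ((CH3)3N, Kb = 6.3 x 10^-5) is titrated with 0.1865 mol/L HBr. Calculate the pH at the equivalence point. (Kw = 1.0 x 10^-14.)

5.36

n((CH3)3N) = 0.3454 x 0.01808 = 0.006245 mol; V(HBr) at equivalence = 0.006245/0.1865 = 0.03348 L.
At equivalence the base is fully converted to (CH3)3NH+; total volume = 0.05156 L, so [(CH3)3NH+] = 0.006245/0.05156 = 0.1211 M.
Ka((CH3)3NH+) = Kw/Kb = 1.0e-14 / 6.3 x 10^-5 = 1.59e-10.
[H^+] = sqrt(Ka x [(CH3)3NH+]) = sqrt(1.59e-10 x 0.1211) = 4.38e-6 M.
pH = -log(4.38e-6) = 5.36.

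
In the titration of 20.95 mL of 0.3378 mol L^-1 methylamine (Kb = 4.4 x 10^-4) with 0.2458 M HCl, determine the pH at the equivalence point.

n(CH3NH2) = 0.3378 x 0.02095 = 0.007077 mol; V(HCl) at equivalence = 0.007077/0.2458 = 0.02879 L.
At equivalence the base is fully converted to CH3NH3+; total volume = 0.04974 L, so [CH3NH3+] = 0.007077/0.04974 = 0.1423 M.
Ka(CH3NH3+) = Kw/Kb = 1.0e-14 / 4.4 x 10^-4 = 2.27e-11.
[H^+] = sqrt(Ka x [CH3NH3+]) = sqrt(2.27e-11 x 0.1423) = 1.80e-6 M.
pH = -log(1.80e-6) = 5.75.

5.75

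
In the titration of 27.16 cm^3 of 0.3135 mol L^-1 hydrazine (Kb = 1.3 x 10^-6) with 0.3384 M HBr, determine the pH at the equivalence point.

n(N2H4) = 0.3135 x 0.02716 = 0.008515 mol; V(HBr) at equivalence = 0.008515/0.3384 = 0.02516 L.
At equivalence the base is fully converted to N2H5+; total volume = 0.05232 L, so [N2H5+] = 0.008515/0.05232 = 0.1627 M.
Ka(N2H5+) = Kw/Kb = 1.0e-14 / 1.3 x 10^-6 = 7.69e-9.
[H^+] = sqrt(Ka x [N2H5+]) = sqrt(7.69e-9 x 0.1627) = 3.54e-5 M.
pH = -log(3.54e-5) = 4.45.

4.45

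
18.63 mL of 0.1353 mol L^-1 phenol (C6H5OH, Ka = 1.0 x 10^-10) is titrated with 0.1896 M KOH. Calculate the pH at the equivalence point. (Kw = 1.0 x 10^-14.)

n(C6H5OH) = 0.1353 x 0.01863 = 0.002521 mol; V(KOH) at equivalence = 0.002521/0.1896 = 0.01329 L.
At equivalence all the acid is converted to C6H5O-; total volume = 0.01863 + 0.01329 = 0.03192 L, so [C6H5O-] = 0.002521/0.03192 = 0.07896 M.
Kb = Kw/Ka = 1.0e-14 / 1.0 x 10^-10 = 0.000100.
[OH^-] = sqrt(Kb x [C6H5O-]) = sqrt(0.000100 x 0.07896) = 0.00281 M.
pOH = 2.55, so pH = 14.00 - 2.55 = 11.45.

11.45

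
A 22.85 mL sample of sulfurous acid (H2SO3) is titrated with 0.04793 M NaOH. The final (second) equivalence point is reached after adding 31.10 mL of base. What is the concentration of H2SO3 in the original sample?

0.0326 M

n(NaOH) = 0.04793 x 0.03110 = 0.001491 mol.
At the final (second) equivalence point, 2 mol OH^- react per mol H2SO3, so n(H2SO3) = 0.001491 / 2 = 0.0007453 mol.
[H2SO3] = 0.0007453 / 0.02285 L = 0.0326 M.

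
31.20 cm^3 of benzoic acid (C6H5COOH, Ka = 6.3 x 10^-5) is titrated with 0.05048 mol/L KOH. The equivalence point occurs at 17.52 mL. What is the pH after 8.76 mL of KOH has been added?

4.20

8.76 mL is exactly half the equivalence volume (17.52/2), i.e. the half-equivalence point.
There, n(HA) = n(A^-), so pH = pKa = -log(6.3 x 10^-5) = 4.20.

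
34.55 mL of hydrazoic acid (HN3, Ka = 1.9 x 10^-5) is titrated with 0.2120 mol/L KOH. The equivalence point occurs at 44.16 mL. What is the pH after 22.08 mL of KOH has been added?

22.08 mL is exactly half the equivalence volume (44.16/2), i.e. the half-equivalence point.
There, n(HA) = n(A^-), so pH = pKa = -log(1.9 x 10^-5) = 4.72.

4.72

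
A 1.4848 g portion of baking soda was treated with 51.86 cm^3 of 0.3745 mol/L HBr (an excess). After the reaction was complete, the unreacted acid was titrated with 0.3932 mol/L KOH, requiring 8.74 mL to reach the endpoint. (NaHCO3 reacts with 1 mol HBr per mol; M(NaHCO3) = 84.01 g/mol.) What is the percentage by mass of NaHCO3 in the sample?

90.4%

Total n(HBr) added = 0.3745 x 0.05186 = 0.01942 mol.
n(KOH) used = 0.3932 x 0.008740 = 0.003437 mol, which equals the excess n(HBr).
So n(HBr) consumed by the sample = 0.01942 - 0.003437 = 0.01599 mol.
n(NaHCO3) = 0.01599 / 1 = 0.01599 mol.
mass NaHCO3 = 0.01599 x 84.01 = 1.343 g, so %NaHCO3 = 1.343/1.4848 x 100 = 90.4%.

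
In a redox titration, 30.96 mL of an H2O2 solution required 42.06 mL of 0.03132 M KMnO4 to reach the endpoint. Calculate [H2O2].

n(KMnO4) = 0.03132 x 0.04206 = 0.001317 mol.
From the balanced equation, 2 mol KMnO4 reacts with 5 mol H2O2, so n(H2O2) = 0.001317 x 5/2 = 0.003293 mol.
[H2O2] = 0.003293 / 0.03096 L = 0.106 M.

0.106 M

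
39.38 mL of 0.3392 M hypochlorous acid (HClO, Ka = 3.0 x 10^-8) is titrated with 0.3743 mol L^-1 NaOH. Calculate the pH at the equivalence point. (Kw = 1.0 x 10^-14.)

n(HClO) = 0.3392 x 0.03938 = 0.01336 mol; V(NaOH) at equivalence = 0.01336/0.3743 = 0.03569 L.
At equivalence all the acid is converted to ClO-; total volume = 0.03938 + 0.03569 = 0.07507 L, so [ClO-] = 0.01336/0.07507 = 0.1779 M.
Kb = Kw/Ka = 1.0e-14 / 3.0 x 10^-8 = 3.33e-7.
[OH^-] = sqrt(Kb x [ClO-]) = sqrt(3.33e-7 x 0.1779) = 0.000244 M.
pOH = 3.61, so pH = 14.00 - 3.61 = 10.39.

10.39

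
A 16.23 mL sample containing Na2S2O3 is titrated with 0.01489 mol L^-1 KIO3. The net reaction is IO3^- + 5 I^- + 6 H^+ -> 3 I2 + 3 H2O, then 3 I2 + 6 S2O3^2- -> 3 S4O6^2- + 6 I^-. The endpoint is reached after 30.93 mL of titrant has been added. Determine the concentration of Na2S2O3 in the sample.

0.170 M

n(KIO3) = 0.01489 x 0.03093 = 0.0004605 mol.
From the balanced equation, 1 mol KIO3 reacts with 6 mol Na2S2O3, so n(Na2S2O3) = 0.0004605 x 6/1 = 0.002763 mol.
[Na2S2O3] = 0.002763 / 0.01623 L = 0.170 M.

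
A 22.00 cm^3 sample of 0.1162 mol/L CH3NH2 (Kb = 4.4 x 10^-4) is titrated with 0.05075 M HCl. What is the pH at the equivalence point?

6.05

n(CH3NH2) = 0.1162 x 0.02200 = 0.002556 mol; V(HCl) at equivalence = 0.002556/0.05075 = 0.05037 L.
At equivalence the base is fully converted to CH3NH3+; total volume = 0.07237 L, so [CH3NH3+] = 0.002556/0.07237 = 0.03532 M.
Ka(CH3NH3+) = Kw/Kb = 1.0e-14 / 4.4 x 10^-4 = 2.27e-11.
[H^+] = sqrt(Ka x [CH3NH3+]) = sqrt(2.27e-11 x 0.03532) = 8.96e-7 M.
pH = -log(8.96e-7) = 6.05.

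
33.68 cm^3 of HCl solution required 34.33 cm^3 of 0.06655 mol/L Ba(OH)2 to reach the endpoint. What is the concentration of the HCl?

n(Ba(OH)2) delivered = 0.06655 x 0.03433 = 0.002285 mol.
The reaction is 2 HCl + 1 Ba(OH)2, so n(HCl) = 0.002285 x 2/1 = 0.004569 mol.
[HCl] = 0.004569 mol / 0.03368 L = 0.136 M.

0.136 M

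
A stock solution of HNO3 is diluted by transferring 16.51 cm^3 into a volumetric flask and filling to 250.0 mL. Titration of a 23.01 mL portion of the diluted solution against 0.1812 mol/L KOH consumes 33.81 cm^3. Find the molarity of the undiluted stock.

n(KOH) = 0.1812 x 0.03381 = 0.006126 mol.
n(HNO3) in the aliquot = 0.006126 mol.
[diluted HNO3] = 0.006126 / 0.02301 = 0.2662 M.
Dilution factor = 250.0/16.51 = 15.14, so [stock] = 0.2662 x 15.14 = 4.03 M.

4.03 M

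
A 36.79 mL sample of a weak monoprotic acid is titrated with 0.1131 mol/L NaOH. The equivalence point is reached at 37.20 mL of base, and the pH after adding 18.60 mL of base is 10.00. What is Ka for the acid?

18.60 mL is half of the equivalence volume, so this is the half-equivalence point where [HA] = [A^-].
At half-equivalence pH = pKa, so pKa = 10.00.
Ka = 10^(-10.00) = 1.0 x 10^-10.

1.0 x 10^-10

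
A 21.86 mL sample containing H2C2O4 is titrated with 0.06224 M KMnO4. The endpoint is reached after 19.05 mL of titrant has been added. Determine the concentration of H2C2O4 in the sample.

0.136 M

n(KMnO4) = 0.06224 x 0.01905 = 0.001186 mol.
From the balanced equation, 2 mol KMnO4 reacts with 5 mol H2C2O4, so n(H2C2O4) = 0.001186 x 5/2 = 0.002964 mol.
[H2C2O4] = 0.002964 / 0.02186 L = 0.136 M.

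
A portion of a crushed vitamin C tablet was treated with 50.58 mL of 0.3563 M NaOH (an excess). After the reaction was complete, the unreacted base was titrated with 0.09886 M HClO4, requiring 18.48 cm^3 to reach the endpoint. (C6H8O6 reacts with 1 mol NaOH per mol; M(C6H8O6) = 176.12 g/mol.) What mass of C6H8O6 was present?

2.85 g

Total n(NaOH) added = 0.3563 x 0.05058 = 0.01802 mol.
n(HClO4) used = 0.09886 x 0.01848 = 0.001827 mol, which equals the excess n(NaOH).
So n(NaOH) consumed by the sample = 0.01802 - 0.001827 = 0.01619 mol.
n(C6H8O6) = 0.01619 / 1 = 0.01619 mol.
mass = 0.01619 mol x 176.12 g/mol = 2.85 g.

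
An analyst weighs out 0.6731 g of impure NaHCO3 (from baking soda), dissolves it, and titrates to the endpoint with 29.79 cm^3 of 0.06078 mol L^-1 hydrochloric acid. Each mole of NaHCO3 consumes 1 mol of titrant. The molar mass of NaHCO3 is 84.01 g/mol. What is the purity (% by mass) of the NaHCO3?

22.6%

n(HCl) = 0.06078 x 0.02979 = 0.001811 mol.
n(NaHCO3) = 0.001811 / 1 = 0.001811 mol.
mass of NaHCO3 = 0.001811 x 84.01 = 0.1521 g.
% purity = 0.1521 / 0.6731 x 100 = 22.6%.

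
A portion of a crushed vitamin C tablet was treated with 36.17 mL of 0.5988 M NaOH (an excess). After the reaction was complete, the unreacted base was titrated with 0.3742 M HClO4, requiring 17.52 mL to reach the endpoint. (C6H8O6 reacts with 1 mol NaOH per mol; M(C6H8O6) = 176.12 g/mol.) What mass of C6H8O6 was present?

Total n(NaOH) added = 0.5988 x 0.03617 = 0.02166 mol.
n(HClO4) used = 0.3742 x 0.01752 = 0.006556 mol, which equals the excess n(NaOH).
So n(NaOH) consumed by the sample = 0.02166 - 0.006556 = 0.01510 mol.
n(C6H8O6) = 0.01510 / 1 = 0.01510 mol.
mass = 0.01510 mol x 176.12 g/mol = 2.66 g.

2.66 g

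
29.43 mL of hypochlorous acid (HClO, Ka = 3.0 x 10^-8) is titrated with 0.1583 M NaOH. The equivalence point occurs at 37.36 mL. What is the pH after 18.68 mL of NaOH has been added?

7.52

18.68 mL is exactly half the equivalence volume (37.36/2), i.e. the half-equivalence point.
There, n(HA) = n(A^-), so pH = pKa = -log(3.0 x 10^-8) = 7.52.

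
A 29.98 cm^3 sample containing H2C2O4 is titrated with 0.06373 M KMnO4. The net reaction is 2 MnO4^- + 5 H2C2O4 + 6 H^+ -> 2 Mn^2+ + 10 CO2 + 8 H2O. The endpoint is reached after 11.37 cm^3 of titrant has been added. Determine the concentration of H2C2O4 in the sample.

0.0604 M

n(KMnO4) = 0.06373 x 0.01137 = 0.0007246 mol.
From the balanced equation, 2 mol KMnO4 reacts with 5 mol H2C2O4, so n(H2C2O4) = 0.0007246 x 5/2 = 0.001812 mol.
[H2C2O4] = 0.001812 / 0.02998 L = 0.0604 M.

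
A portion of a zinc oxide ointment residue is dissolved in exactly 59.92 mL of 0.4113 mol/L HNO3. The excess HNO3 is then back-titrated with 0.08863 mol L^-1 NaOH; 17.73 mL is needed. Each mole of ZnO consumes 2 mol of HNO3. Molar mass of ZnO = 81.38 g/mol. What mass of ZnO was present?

Total n(HNO3) added = 0.4113 x 0.05992 = 0.02465 mol.
n(NaOH) used = 0.08863 x 0.01773 = 0.001571 mol, which equals the excess n(HNO3).
So n(HNO3) consumed by the sample = 0.02465 - 0.001571 = 0.02307 mol.
n(ZnO) = 0.02307 / 2 = 0.01154 mol.
mass = 0.01154 mol x 81.38 g/mol = 0.939 g.

0.939 g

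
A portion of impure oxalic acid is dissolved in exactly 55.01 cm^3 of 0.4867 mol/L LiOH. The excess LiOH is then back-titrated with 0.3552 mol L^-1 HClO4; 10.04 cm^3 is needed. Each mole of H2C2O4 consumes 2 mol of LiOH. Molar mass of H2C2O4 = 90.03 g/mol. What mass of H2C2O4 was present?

1.04 g

Total n(LiOH) added = 0.4867 x 0.05501 = 0.02677 mol.
n(HClO4) used = 0.3552 x 0.01004 = 0.003566 mol, which equals the excess n(LiOH).
So n(LiOH) consumed by the sample = 0.02677 - 0.003566 = 0.02321 mol.
n(H2C2O4) = 0.02321 / 2 = 0.01160 mol.
mass = 0.01160 mol x 90.03 g/mol = 1.04 g.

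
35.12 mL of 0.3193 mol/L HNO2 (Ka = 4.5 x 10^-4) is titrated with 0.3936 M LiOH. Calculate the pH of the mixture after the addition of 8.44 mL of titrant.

2.97

Initial n(HNO2) = 0.3193 x 0.03512 = 0.01121 mol.
n(LiOH) added = 0.3936 x 0.008440 = 0.003322 mol, converting that many moles of HNO2 to NO2-.
Remaining n(HNO2) = 0.007892 mol; n(NO2-) = 0.003322 mol.
By Henderson-Hasselbalch, pH = pKa + log([A^-]/[HA]) = 3.35 + log(0.003322/0.007892) = 3.35 + (-0.38) = 2.97.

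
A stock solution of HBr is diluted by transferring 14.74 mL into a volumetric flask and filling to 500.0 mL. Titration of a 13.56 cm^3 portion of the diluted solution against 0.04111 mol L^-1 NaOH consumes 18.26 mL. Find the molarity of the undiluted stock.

1.88 M

n(NaOH) = 0.04111 x 0.01826 = 0.0007507 mol.
n(HBr) in the aliquot = 0.0007507 mol.
[diluted HBr] = 0.0007507 / 0.01356 = 0.05536 M.
Dilution factor = 500.0/14.74 = 33.92, so [stock] = 0.05536 x 33.92 = 1.88 M.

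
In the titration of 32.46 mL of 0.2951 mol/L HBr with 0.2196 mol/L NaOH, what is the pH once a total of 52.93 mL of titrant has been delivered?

n(acid) = 0.2951 x 0.03246 = 0.009579 mol; n(NaOH) added = 0.2196 x 0.05293 = 0.01162 mol.
Base is in excess by 0.01162 - 0.009579 = 0.002044 mol in a total volume of 0.08539 L.
[OH^-] = 0.002044/0.08539 = 0.02394 M, so pOH = 1.62 and pH = 14.00 - 1.62 = 12.38.

12.38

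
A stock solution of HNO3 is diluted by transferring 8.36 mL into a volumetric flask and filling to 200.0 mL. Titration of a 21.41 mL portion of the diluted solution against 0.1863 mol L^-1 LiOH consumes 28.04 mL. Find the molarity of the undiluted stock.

n(LiOH) = 0.1863 x 0.02804 = 0.005224 mol.
n(HNO3) in the aliquot = 0.005224 mol.
[diluted HNO3] = 0.005224 / 0.02141 = 0.2440 M.
Dilution factor = 200.0/8.360 = 23.92, so [stock] = 0.2440 x 23.92 = 5.84 M.

5.84 M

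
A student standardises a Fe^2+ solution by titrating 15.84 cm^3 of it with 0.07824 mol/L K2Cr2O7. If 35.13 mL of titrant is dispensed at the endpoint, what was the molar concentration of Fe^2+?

n(K2Cr2O7) = 0.07824 x 0.03513 = 0.002749 mol.
From the balanced equation, 1 mol K2Cr2O7 reacts with 6 mol Fe^2+, so n(Fe^2+) = 0.002749 x 6/1 = 0.01649 mol.
[Fe^2+] = 0.01649 / 0.01584 L = 1.04 M.

1.04 M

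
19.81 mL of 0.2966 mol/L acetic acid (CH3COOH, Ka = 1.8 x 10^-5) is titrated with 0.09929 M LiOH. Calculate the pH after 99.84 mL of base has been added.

12.53

n(acid) = 0.2966 x 0.01981 = 0.005876 mol; n(LiOH) added = 0.09929 x 0.09984 = 0.009913 mol.
Base is in excess by 0.009913 - 0.005876 = 0.004037 mol in a total volume of 0.1197 L.
[OH^-] = 0.004037/0.1197 = 0.03374 M, so pOH = 1.47 and pH = 14.00 - 1.47 = 12.53.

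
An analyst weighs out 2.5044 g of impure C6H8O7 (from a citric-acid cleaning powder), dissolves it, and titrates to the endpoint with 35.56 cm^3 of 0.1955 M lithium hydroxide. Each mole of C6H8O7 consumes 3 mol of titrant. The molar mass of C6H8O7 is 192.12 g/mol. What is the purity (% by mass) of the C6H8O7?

17.8%

n(LiOH) = 0.1955 x 0.03556 = 0.006952 mol.
n(C6H8O7) = 0.006952 / 3 = 0.002317 mol.
mass of C6H8O7 = 0.002317 x 192.12 = 0.4452 g.
% purity = 0.4452 / 2.5044 x 100 = 17.8%.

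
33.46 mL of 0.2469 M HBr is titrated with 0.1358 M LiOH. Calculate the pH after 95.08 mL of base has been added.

n(acid) = 0.2469 x 0.03346 = 0.008261 mol; n(LiOH) added = 0.1358 x 0.09508 = 0.01291 mol.
Base is in excess by 0.01291 - 0.008261 = 0.004651 mol in a total volume of 0.1285 L.
[OH^-] = 0.004651/0.1285 = 0.03618 M, so pOH = 1.44 and pH = 14.00 - 1.44 = 12.56.

12.56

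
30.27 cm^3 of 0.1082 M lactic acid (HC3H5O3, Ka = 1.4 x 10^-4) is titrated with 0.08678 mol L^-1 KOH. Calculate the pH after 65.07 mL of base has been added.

n(acid) = 0.1082 x 0.03027 = 0.003275 mol; n(KOH) added = 0.08678 x 0.06507 = 0.005647 mol.
Base is in excess by 0.005647 - 0.003275 = 0.002372 mol in a total volume of 0.09534 L.
[OH^-] = 0.002372/0.09534 = 0.02487 M, so pOH = 1.60 and pH = 14.00 - 1.60 = 12.40.

12.40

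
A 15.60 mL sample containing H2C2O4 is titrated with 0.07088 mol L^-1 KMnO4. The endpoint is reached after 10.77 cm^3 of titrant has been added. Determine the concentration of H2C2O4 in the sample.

n(KMnO4) = 0.07088 x 0.01077 = 0.0007634 mol.
From the balanced equation, 2 mol KMnO4 reacts with 5 mol H2C2O4, so n(H2C2O4) = 0.0007634 x 5/2 = 0.001908 mol.
[H2C2O4] = 0.001908 / 0.01560 L = 0.122 M.

0.122 M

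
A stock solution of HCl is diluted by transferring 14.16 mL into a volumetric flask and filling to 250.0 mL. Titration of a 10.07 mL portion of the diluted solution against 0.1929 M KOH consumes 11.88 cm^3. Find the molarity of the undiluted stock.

n(KOH) = 0.1929 x 0.01188 = 0.002292 mol.
n(HCl) in the aliquot = 0.002292 mol.
[diluted HCl] = 0.002292 / 0.01007 = 0.2276 M.
Dilution factor = 250.0/14.16 = 17.66, so [stock] = 0.2276 x 17.66 = 4.02 M.

4.02 M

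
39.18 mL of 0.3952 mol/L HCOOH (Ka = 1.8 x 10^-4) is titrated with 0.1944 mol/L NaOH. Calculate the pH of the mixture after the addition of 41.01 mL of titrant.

Initial n(HCOOH) = 0.3952 x 0.03918 = 0.01548 mol.
n(NaOH) added = 0.1944 x 0.04101 = 0.007972 mol, converting that many moles of HCOOH to HCOO-.
Remaining n(HCOOH) = 0.007512 mol; n(HCOO-) = 0.007972 mol.
By Henderson-Hasselbalch, pH = pKa + log([A^-]/[HA]) = 3.74 + log(0.007972/0.007512) = 3.74 + (+0.03) = 3.77.

3.77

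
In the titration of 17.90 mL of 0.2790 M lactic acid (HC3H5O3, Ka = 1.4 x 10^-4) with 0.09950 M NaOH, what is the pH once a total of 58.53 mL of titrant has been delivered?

12.04

n(acid) = 0.2790 x 0.01790 = 0.004994 mol; n(NaOH) added = 0.09950 x 0.05853 = 0.005824 mol.
Base is in excess by 0.005824 - 0.004994 = 0.0008296 mol in a total volume of 0.07643 L.
[OH^-] = 0.0008296/0.07643 = 0.01085 M, so pOH = 1.96 and pH = 14.00 - 1.96 = 12.04.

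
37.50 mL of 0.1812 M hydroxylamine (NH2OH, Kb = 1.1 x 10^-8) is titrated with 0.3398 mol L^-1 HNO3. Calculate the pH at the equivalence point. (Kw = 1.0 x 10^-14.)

3.48

n(NH2OH) = 0.1812 x 0.03750 = 0.006795 mol; V(HNO3) at equivalence = 0.006795/0.3398 = 0.02000 L.
At equivalence the base is fully converted to NH3OH+; total volume = 0.05750 L, so [NH3OH+] = 0.006795/0.05750 = 0.1182 M.
Ka(NH3OH+) = Kw/Kb = 1.0e-14 / 1.1 x 10^-8 = 9.09e-7.
[H^+] = sqrt(Ka x [NH3OH+]) = sqrt(9.09e-7 x 0.1182) = 0.000328 M.
pH = -log(0.000328) = 3.48.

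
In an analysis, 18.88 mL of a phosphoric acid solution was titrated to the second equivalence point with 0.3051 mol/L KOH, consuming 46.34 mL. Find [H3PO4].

n(KOH) = 0.3051 x 0.04634 = 0.01414 mol.
At the second equivalence point, 2 mol OH^- react per mol H3PO4, so n(H3PO4) = 0.01414 / 2 = 0.007069 mol.
[H3PO4] = 0.007069 / 0.01888 L = 0.374 M.

0.374 M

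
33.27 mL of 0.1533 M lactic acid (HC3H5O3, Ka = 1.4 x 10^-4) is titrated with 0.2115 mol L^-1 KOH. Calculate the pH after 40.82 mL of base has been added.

n(acid) = 0.1533 x 0.03327 = 0.005100 mol; n(KOH) added = 0.2115 x 0.04082 = 0.008633 mol.
Base is in excess by 0.008633 - 0.005100 = 0.003533 mol in a total volume of 0.07409 L.
[OH^-] = 0.003533/0.07409 = 0.04769 M, so pOH = 1.32 and pH = 14.00 - 1.32 = 12.68.

12.68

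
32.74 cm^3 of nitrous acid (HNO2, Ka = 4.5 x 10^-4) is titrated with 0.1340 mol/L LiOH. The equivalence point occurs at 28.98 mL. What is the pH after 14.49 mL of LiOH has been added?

14.49 mL is exactly half the equivalence volume (28.98/2), i.e. the half-equivalence point.
There, n(HA) = n(A^-), so pH = pKa = -log(4.5 x 10^-4) = 3.35.

3.35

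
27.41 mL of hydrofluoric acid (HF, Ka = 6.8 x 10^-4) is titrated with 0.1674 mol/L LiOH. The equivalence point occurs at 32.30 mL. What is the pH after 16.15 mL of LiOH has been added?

16.15 mL is exactly half the equivalence volume (32.30/2), i.e. the half-equivalence point.
There, n(HA) = n(A^-), so pH = pKa = -log(6.8 x 10^-4) = 3.17.

3.17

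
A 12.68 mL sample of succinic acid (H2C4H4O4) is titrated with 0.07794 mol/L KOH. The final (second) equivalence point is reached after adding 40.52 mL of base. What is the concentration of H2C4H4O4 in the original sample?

n(KOH) = 0.07794 x 0.04052 = 0.003158 mol.
At the final (second) equivalence point, 2 mol OH^- react per mol H2C4H4O4, so n(H2C4H4O4) = 0.003158 / 2 = 0.001579 mol.
[H2C4H4O4] = 0.001579 / 0.01268 L = 0.125 M.

0.125 M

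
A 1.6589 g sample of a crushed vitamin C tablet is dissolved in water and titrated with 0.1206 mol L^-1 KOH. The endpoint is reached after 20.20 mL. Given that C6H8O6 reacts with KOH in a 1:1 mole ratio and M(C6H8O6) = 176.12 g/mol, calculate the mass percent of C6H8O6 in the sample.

25.9%

n(KOH) = 0.1206 x 0.02020 = 0.002436 mol.
n(C6H8O6) = 0.002436 / 1 = 0.002436 mol.
mass of C6H8O6 = 0.002436 x 176.12 = 0.4290 g.
% purity = 0.4290 / 1.6589 x 100 = 25.9%.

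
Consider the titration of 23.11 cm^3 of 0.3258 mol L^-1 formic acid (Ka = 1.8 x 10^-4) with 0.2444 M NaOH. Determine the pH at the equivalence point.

8.44

n(HCOOH) = 0.3258 x 0.02311 = 0.007529 mol; V(NaOH) at equivalence = 0.007529/0.2444 = 0.03081 L.
At equivalence all the acid is converted to HCOO-; total volume = 0.02311 + 0.03081 = 0.05392 L, so [HCOO-] = 0.007529/0.05392 = 0.1396 M.
Kb = Kw/Ka = 1.0e-14 / 1.8 x 10^-4 = 5.56e-11.
[OH^-] = sqrt(Kb x [HCOO-]) = sqrt(5.56e-11 x 0.1396) = 2.79e-6 M.
pOH = 5.56, so pH = 14.00 - 5.56 = 8.44.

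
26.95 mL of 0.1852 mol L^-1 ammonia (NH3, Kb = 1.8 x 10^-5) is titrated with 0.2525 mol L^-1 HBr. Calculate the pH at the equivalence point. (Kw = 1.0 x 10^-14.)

5.11

n(NH3) = 0.1852 x 0.02695 = 0.004991 mol; V(HBr) at equivalence = 0.004991/0.2525 = 0.01977 L.
At equivalence the base is fully converted to NH4+; total volume = 0.04672 L, so [NH4+] = 0.004991/0.04672 = 0.1068 M.
Ka(NH4+) = Kw/Kb = 1.0e-14 / 1.8 x 10^-5 = 5.56e-10.
[H^+] = sqrt(Ka x [NH4+]) = sqrt(5.56e-10 x 0.1068) = 7.70e-6 M.
pH = -log(7.70e-6) = 5.11.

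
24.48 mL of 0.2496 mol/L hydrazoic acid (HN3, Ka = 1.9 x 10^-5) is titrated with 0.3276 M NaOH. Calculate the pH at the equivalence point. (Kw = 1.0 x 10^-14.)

8.94

n(HN3) = 0.2496 x 0.02448 = 0.006110 mol; V(NaOH) at equivalence = 0.006110/0.3276 = 0.01865 L.
At equivalence all the acid is converted to N3-; total volume = 0.02448 + 0.01865 = 0.04313 L, so [N3-] = 0.006110/0.04313 = 0.1417 M.
Kb = Kw/Ka = 1.0e-14 / 1.9 x 10^-5 = 5.26e-10.
[OH^-] = sqrt(Kb x [N3-]) = sqrt(5.26e-10 x 0.1417) = 8.63e-6 M.
pOH = 5.06, so pH = 14.00 - 5.06 = 8.94.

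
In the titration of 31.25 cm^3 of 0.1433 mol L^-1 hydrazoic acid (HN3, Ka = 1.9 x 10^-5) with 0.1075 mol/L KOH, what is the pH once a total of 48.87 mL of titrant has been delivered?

11.99

n(acid) = 0.1433 x 0.03125 = 0.004478 mol; n(KOH) added = 0.1075 x 0.04887 = 0.005254 mol.
Base is in excess by 0.005254 - 0.004478 = 0.0007754 mol in a total volume of 0.08012 L.
[OH^-] = 0.0007754/0.08012 = 0.009678 M, so pOH = 2.01 and pH = 14.00 - 2.01 = 11.99.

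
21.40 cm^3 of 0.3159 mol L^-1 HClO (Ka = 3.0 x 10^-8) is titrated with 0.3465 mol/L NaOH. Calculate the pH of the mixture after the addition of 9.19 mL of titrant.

7.47

Initial n(HClO) = 0.3159 x 0.02140 = 0.006760 mol.
n(NaOH) added = 0.3465 x 0.009190 = 0.003184 mol, converting that many moles of HClO to ClO-.
Remaining n(HClO) = 0.003576 mol; n(ClO-) = 0.003184 mol.
By Henderson-Hasselbalch, pH = pKa + log([A^-]/[HA]) = 7.52 + log(0.003184/0.003576) = 7.52 + (-0.05) = 7.47.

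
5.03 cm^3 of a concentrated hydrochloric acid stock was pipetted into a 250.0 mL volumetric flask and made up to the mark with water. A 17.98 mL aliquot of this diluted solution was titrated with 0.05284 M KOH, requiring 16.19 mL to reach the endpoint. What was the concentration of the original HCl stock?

n(KOH) = 0.05284 x 0.01619 = 0.0008555 mol.
n(HCl) in the aliquot = 0.0008555 mol.
[diluted HCl] = 0.0008555 / 0.01798 = 0.04758 M.
Dilution factor = 250.0/5.030 = 49.70, so [stock] = 0.04758 x 49.70 = 2.36 M.

2.36 M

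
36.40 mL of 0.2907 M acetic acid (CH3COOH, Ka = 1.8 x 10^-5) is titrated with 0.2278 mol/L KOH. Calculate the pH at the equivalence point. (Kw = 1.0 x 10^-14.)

8.93

n(CH3COOH) = 0.2907 x 0.03640 = 0.01058 mol; V(KOH) at equivalence = 0.01058/0.2278 = 0.04645 L.
At equivalence all the acid is converted to CH3COO-; total volume = 0.03640 + 0.04645 = 0.08285 L, so [CH3COO-] = 0.01058/0.08285 = 0.1277 M.
Kb = Kw/Ka = 1.0e-14 / 1.8 x 10^-5 = 5.56e-10.
[OH^-] = sqrt(Kb x [CH3COO-]) = sqrt(5.56e-10 x 0.1277) = 8.42e-6 M.
pOH = 5.07, so pH = 14.00 - 5.07 = 8.93.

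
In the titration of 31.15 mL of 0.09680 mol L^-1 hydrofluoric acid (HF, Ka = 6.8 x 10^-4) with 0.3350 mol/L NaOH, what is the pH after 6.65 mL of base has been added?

3.62

Initial n(HF) = 0.09680 x 0.03115 = 0.003015 mol.
n(NaOH) added = 0.3350 x 0.006650 = 0.002228 mol, converting that many moles of HF to F-.
Remaining n(HF) = 0.0007876 mol; n(F-) = 0.002228 mol.
By Henderson-Hasselbalch, pH = pKa + log([A^-]/[HA]) = 3.17 + log(0.002228/0.0007876) = 3.17 + (+0.45) = 3.62.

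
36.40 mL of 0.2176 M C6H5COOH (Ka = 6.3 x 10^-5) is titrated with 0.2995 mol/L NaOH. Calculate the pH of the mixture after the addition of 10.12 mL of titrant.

3.99

Initial n(C6H5COOH) = 0.2176 x 0.03640 = 0.007921 mol.
n(NaOH) added = 0.2995 x 0.01012 = 0.003031 mol, converting that many moles of C6H5COOH to C6H5COO-.
Remaining n(C6H5COOH) = 0.004890 mol; n(C6H5COO-) = 0.003031 mol.
By Henderson-Hasselbalch, pH = pKa + log([A^-]/[HA]) = 4.20 + log(0.003031/0.004890) = 4.20 + (-0.21) = 3.99.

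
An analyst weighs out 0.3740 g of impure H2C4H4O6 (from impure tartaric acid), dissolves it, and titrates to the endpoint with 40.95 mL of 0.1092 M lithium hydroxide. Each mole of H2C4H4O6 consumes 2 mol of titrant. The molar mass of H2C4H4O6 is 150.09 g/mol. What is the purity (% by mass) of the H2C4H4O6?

89.7%

n(LiOH) = 0.1092 x 0.04095 = 0.004472 mol.
n(H2C4H4O6) = 0.004472 / 2 = 0.002236 mol.
mass of H2C4H4O6 = 0.002236 x 150.09 = 0.3356 g.
% purity = 0.3356 / 0.3740 x 100 = 89.7%.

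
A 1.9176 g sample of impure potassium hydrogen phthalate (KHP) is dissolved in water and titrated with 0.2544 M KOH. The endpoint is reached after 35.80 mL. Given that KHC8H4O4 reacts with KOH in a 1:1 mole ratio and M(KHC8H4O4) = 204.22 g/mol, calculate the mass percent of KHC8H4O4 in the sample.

97.0%

n(KOH) = 0.2544 x 0.03580 = 0.009108 mol.
n(KHC8H4O4) = 0.009108 / 1 = 0.009108 mol.
mass of KHC8H4O4 = 0.009108 x 204.22 = 1.860 g.
% purity = 1.860 / 1.9176 x 100 = 97.0%.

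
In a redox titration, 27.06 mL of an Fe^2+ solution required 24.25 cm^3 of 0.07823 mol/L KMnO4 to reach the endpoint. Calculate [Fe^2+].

0.351 M

n(KMnO4) = 0.07823 x 0.02425 = 0.001897 mol.
From the balanced equation, 1 mol KMnO4 reacts with 5 mol Fe^2+, so n(Fe^2+) = 0.001897 x 5/1 = 0.009485 mol.
[Fe^2+] = 0.009485 / 0.02706 L = 0.351 M.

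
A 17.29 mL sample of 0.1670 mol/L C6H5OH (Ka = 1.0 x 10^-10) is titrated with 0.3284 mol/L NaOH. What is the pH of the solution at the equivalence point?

11.52

n(C6H5OH) = 0.1670 x 0.01729 = 0.002887 mol; V(NaOH) at equivalence = 0.002887/0.3284 = 0.008792 L.
At equivalence all the acid is converted to C6H5O-; total volume = 0.01729 + 0.008792 = 0.02608 L, so [C6H5O-] = 0.002887/0.02608 = 0.1107 M.
Kb = Kw/Ka = 1.0e-14 / 1.0 x 10^-10 = 0.000100.
[OH^-] = sqrt(Kb x [C6H5O-]) = sqrt(0.000100 x 0.1107) = 0.00333 M.
pOH = 2.48, so pH = 14.00 - 2.48 = 11.52.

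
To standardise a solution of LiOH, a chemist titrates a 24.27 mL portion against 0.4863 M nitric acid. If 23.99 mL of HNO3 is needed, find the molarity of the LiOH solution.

n(HNO3) delivered = 0.4863 x 0.02399 = 0.01167 mol.
For a 1:1 reaction, n(LiOH) = 0.01167 mol.
[LiOH] = 0.01167 mol / 0.02427 L = 0.481 M.

0.481 M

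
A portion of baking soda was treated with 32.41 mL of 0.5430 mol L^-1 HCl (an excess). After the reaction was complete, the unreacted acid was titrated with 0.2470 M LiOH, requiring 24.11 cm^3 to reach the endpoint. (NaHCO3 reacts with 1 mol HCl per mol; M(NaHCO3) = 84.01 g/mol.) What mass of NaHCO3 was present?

0.978 g

Total n(HCl) added = 0.5430 x 0.03241 = 0.01760 mol.
n(LiOH) used = 0.2470 x 0.02411 = 0.005955 mol, which equals the excess n(HCl).
So n(HCl) consumed by the sample = 0.01760 - 0.005955 = 0.01164 mol.
n(NaHCO3) = 0.01164 / 1 = 0.01164 mol.
mass = 0.01164 mol x 84.01 g/mol = 0.978 g.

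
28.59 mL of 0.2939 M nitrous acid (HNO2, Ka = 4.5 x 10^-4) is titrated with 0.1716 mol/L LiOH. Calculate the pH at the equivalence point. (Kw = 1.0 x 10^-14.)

n(HNO2) = 0.2939 x 0.02859 = 0.008403 mol; V(LiOH) at equivalence = 0.008403/0.1716 = 0.04897 L.
At equivalence all the acid is converted to NO2-; total volume = 0.02859 + 0.04897 = 0.07756 L, so [NO2-] = 0.008403/0.07756 = 0.1083 M.
Kb = Kw/Ka = 1.0e-14 / 4.5 x 10^-4 = 2.22e-11.
[OH^-] = sqrt(Kb x [NO2-]) = sqrt(2.22e-11 x 0.1083) = 1.55e-6 M.
pOH = 5.81, so pH = 14.00 - 5.81 = 8.19.

8.19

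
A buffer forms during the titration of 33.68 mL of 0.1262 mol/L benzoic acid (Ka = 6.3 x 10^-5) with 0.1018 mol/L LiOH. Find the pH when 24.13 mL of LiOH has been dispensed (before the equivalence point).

Initial n(C6H5COOH) = 0.1262 x 0.03368 = 0.004250 mol.
n(LiOH) added = 0.1018 x 0.02413 = 0.002456 mol, converting that many moles of C6H5COOH to C6H5COO-.
Remaining n(C6H5COOH) = 0.001794 mol; n(C6H5COO-) = 0.002456 mol.
By Henderson-Hasselbalch, pH = pKa + log([A^-]/[HA]) = 4.20 + log(0.002456/0.001794) = 4.20 + (+0.14) = 4.34.

4.34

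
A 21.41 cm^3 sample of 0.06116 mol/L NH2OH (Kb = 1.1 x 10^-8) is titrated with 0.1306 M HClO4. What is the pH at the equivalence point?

3.71

n(NH2OH) = 0.06116 x 0.02141 = 0.001309 mol; V(HClO4) at equivalence = 0.001309/0.1306 = 0.01003 L.
At equivalence the base is fully converted to NH3OH+; total volume = 0.03144 L, so [NH3OH+] = 0.001309/0.03144 = 0.04165 M.
Ka(NH3OH+) = Kw/Kb = 1.0e-14 / 1.1 x 10^-8 = 9.09e-7.
[H^+] = sqrt(Ka x [NH3OH+]) = sqrt(9.09e-7 x 0.04165) = 0.000195 M.
pH = -log(0.000195) = 3.71.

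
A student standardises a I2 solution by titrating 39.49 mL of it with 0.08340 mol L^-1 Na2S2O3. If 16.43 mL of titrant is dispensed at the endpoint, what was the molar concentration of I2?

0.0173 M

n(Na2S2O3) = 0.08340 x 0.01643 = 0.001370 mol.
From the balanced equation, 2 mol Na2S2O3 reacts with 1 mol I2, so n(I2) = 0.001370 x 1/2 = 0.0006851 mol.
[I2] = 0.0006851 / 0.03949 L = 0.0173 M.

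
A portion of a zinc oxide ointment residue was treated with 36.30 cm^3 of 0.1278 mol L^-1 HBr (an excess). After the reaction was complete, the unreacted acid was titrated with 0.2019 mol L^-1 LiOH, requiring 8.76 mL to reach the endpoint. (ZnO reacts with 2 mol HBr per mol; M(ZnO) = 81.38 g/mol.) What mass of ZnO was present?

0.117 g

Total n(HBr) added = 0.1278 x 0.03630 = 0.004639 mol.
n(LiOH) used = 0.2019 x 0.008760 = 0.001769 mol, which equals the excess n(HBr).
So n(HBr) consumed by the sample = 0.004639 - 0.001769 = 0.002870 mol.
n(ZnO) = 0.002870 / 2 = 0.001435 mol.
mass = 0.001435 mol x 81.38 g/mol = 0.117 g.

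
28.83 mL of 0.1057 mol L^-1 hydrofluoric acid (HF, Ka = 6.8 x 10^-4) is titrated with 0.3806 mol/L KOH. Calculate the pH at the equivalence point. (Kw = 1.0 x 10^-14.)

n(HF) = 0.1057 x 0.02883 = 0.003047 mol; V(KOH) at equivalence = 0.003047/0.3806 = 0.008007 L.
At equivalence all the acid is converted to F-; total volume = 0.02883 + 0.008007 = 0.03684 L, so [F-] = 0.003047/0.03684 = 0.08273 M.
Kb = Kw/Ka = 1.0e-14 / 6.8 x 10^-4 = 1.47e-11.
[OH^-] = sqrt(Kb x [F-]) = sqrt(1.47e-11 x 0.08273) = 1.10e-6 M.
pOH = 5.96, so pH = 14.00 - 5.96 = 8.04.

8.04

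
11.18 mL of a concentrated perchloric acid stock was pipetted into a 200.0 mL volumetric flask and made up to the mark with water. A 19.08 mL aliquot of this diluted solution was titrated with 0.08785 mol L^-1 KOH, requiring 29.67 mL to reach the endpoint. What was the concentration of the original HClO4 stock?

n(KOH) = 0.08785 x 0.02967 = 0.002607 mol.
n(HClO4) in the aliquot = 0.002607 mol.
[diluted HClO4] = 0.002607 / 0.01908 = 0.1366 M.
Dilution factor = 200.0/11.18 = 17.89, so [stock] = 0.1366 x 17.89 = 2.44 M.

2.44 M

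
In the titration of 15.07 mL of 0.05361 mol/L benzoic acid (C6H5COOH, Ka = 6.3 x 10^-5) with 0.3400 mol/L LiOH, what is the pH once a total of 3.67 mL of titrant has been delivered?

n(acid) = 0.05361 x 0.01507 = 0.0008079 mol; n(LiOH) added = 0.3400 x 0.003670 = 0.001248 mol.
Base is in excess by 0.001248 - 0.0008079 = 0.0004399 mol in a total volume of 0.01874 L.
[OH^-] = 0.0004399/0.01874 = 0.02347 M, so pOH = 1.63 and pH = 14.00 - 1.63 = 12.37.

12.37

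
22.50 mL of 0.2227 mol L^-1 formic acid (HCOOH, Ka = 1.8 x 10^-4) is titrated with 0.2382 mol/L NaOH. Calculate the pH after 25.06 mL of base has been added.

12.30

n(acid) = 0.2227 x 0.02250 = 0.005011 mol; n(NaOH) added = 0.2382 x 0.02506 = 0.005969 mol.
Base is in excess by 0.005969 - 0.005011 = 0.0009585 mol in a total volume of 0.04756 L.
[OH^-] = 0.0009585/0.04756 = 0.02015 M, so pOH = 1.70 and pH = 14.00 - 1.70 = 12.30.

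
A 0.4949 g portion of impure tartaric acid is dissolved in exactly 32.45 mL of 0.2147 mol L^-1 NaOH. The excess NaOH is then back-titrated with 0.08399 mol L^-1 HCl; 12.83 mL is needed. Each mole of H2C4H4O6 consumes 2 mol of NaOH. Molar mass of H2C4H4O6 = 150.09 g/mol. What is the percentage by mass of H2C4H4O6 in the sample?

89.3%

Total n(NaOH) added = 0.2147 x 0.03245 = 0.006967 mol.
n(HCl) used = 0.08399 x 0.01283 = 0.001078 mol, which equals the excess n(NaOH).
So n(NaOH) consumed by the sample = 0.006967 - 0.001078 = 0.005889 mol.
n(H2C4H4O6) = 0.005889 / 2 = 0.002945 mol.
mass H2C4H4O6 = 0.002945 x 150.09 = 0.4420 g, so %H2C4H4O6 = 0.4420/0.4949 x 100 = 89.3%.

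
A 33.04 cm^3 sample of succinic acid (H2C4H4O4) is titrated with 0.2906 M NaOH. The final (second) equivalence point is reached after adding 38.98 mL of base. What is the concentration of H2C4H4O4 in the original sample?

0.171 M

n(NaOH) = 0.2906 x 0.03898 = 0.01133 mol.
At the final (second) equivalence point, 2 mol OH^- react per mol H2C4H4O4, so n(H2C4H4O4) = 0.01133 / 2 = 0.005664 mol.
[H2C4H4O4] = 0.005664 / 0.03304 L = 0.171 M.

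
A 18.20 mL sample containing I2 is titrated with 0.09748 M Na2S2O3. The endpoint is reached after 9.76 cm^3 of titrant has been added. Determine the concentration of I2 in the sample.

0.0261 M

n(Na2S2O3) = 0.09748 x 0.009760 = 0.0009514 mol.
From the balanced equation, 2 mol Na2S2O3 reacts with 1 mol I2, so n(I2) = 0.0009514 x 1/2 = 0.0004757 mol.
[I2] = 0.0004757 / 0.01820 L = 0.0261 M.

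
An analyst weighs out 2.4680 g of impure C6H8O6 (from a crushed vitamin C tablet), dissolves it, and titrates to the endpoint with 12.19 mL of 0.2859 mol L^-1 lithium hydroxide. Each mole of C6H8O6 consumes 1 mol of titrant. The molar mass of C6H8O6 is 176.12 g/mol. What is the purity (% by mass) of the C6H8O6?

24.9%

n(LiOH) = 0.2859 x 0.01219 = 0.003485 mol.
n(C6H8O6) = 0.003485 / 1 = 0.003485 mol.
mass of C6H8O6 = 0.003485 x 176.12 = 0.6138 g.
% purity = 0.6138 / 2.4680 x 100 = 24.9%.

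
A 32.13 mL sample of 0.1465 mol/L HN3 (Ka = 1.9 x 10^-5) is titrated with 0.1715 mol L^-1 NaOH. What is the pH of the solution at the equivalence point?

n(HN3) = 0.1465 x 0.03213 = 0.004707 mol; V(NaOH) at equivalence = 0.004707/0.1715 = 0.02745 L.
At equivalence all the acid is converted to N3-; total volume = 0.03213 + 0.02745 = 0.05958 L, so [N3-] = 0.004707/0.05958 = 0.07901 M.
Kb = Kw/Ka = 1.0e-14 / 1.9 x 10^-5 = 5.26e-10.
[OH^-] = sqrt(Kb x [N3-]) = sqrt(5.26e-10 x 0.07901) = 6.45e-6 M.
pOH = 5.19, so pH = 14.00 - 5.19 = 8.81.

8.81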